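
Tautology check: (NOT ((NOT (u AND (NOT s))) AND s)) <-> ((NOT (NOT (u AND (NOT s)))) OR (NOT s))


Build the truth table over {s, u}:
s | u | φ
---------
F | F | T
T | F | T
F | T | T
T | T | T
Every row evaluates to true.

Yes, it is a tautology.


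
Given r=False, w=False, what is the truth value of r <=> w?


Biconditional is true when both operands have the same truth value.
Substitute: r=False, w=False.
False <=> False evaluates to True.

True


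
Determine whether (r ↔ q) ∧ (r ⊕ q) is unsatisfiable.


Truth table over {q, r}:
q | r | φ
---------
F | F | F
T | F | F
F | T | F
T | T | F
Every row is false.

Yes, it is a contradiction.


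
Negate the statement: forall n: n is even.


¬(forall x: φ) = exists x: ¬φ, and ¬(exists x: φ) = forall x: ¬φ.
Apply to the universal statement.

exists n: ~(n is even)


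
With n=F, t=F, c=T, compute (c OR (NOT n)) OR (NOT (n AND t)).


Substitute n=F, t=F, c=T:
NOT n = T
c OR (NOT n) = T OR T = T
n AND t = F AND F = F
NOT (n AND t) = T
(c OR (NOT n)) OR (NOT (n AND t)) = T OR T = T

T


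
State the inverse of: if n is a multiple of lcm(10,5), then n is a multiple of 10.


The inverse of (P → Q) is (¬P → ¬Q). It is equivalent to the converse, not to the original.
Here P = 'n is a multiple of lcm(10,5)' and Q = 'n is a multiple of 10'.

If not (n is a multiple of lcm(10,5)), then not (n is a multiple of 10).


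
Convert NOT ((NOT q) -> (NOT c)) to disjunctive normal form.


Step 1: Rewrite implication then negate: ¬(¬(¬q) ∨ (¬c)) = (¬q) ∧ ¬(¬c).
Step 2: Eliminate any double negations (¬¬X = X).

(NOT q) AND c


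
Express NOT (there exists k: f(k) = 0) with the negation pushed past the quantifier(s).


¬(for all x: φ) = there exists x: ¬φ, and ¬(there exists x: φ) = for all x: ¬φ.
Apply to the existential statement.

for all k: NOT(f(k) = 0)


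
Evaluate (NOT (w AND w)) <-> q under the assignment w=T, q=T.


Substitute w=T, q=T:
w AND w = T AND T = T
NOT (w AND w) = F
(NOT (w AND w)) <-> q = F <-> T = F

F


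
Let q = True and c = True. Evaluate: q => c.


Implication is false only when antecedent is true and consequent is false.
Substitute: q=True, c=True.
True => True evaluates to True.

True


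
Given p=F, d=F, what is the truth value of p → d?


Implication is false only when antecedent is true and consequent is false.
Substitute: p=F, d=F.
F → F evaluates to T.

T


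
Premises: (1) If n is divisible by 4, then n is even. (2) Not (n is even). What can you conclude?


Modus tollens: from (P → Q) and ¬Q, infer ¬P.
Q = 'n is even' is denied; since P → Q, P must also fail.

Not (n is divisible by 4).


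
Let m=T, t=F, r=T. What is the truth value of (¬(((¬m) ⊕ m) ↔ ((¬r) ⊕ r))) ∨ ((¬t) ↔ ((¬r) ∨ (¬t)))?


Substitute m=T, t=F, r=T:
… (earlier sub-steps elided)
¬r = F
(¬r) ⊕ r = F ⊕ T = T
((¬m) ⊕ m) ↔ ((¬r) ⊕ r) = T ↔ T = T
¬(((¬m) ⊕ m) ↔ ((¬r) ⊕ r)) = F
¬t = T
¬r = F
¬t = T
(¬r) ∨ (¬t) = F ∨ T = T
(¬t) ↔ ((¬r) ∨ (¬t)) = T ↔ T = T
(¬(((¬m) ⊕ m) ↔ ((¬r) ⊕ r))) ∨ ((¬t) ↔ ((¬r) ∨ (¬t))) = F ∨ T = T

T


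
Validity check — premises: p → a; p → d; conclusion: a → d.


This is (no valid rule). There exist truth assignments where the premises are all true but the conclusion is false.

Invalid.


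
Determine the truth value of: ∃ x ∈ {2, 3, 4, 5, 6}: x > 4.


Evaluate the predicate on each element: 2:F, 3:F, 4:F, 5:T, 6:T.
Witness x = 5 satisfies the predicate.

T


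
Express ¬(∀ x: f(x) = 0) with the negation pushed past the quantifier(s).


¬(∀ x: φ) = ∃ x: ¬φ, and ¬(∃ x: φ) = ∀ x: ¬φ.
Apply to the universal statement.

∃ x: ¬(f(x) = 0)


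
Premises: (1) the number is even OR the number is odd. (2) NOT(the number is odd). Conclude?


Disjunctive syllogism: from (P ∨ Q) and ¬P, infer Q.
One disjunct, 'the number is odd', is ruled out; the other must hold.

the number is even


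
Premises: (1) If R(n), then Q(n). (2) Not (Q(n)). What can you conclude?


Modus tollens: from (P → Q) and ¬Q, infer ¬P.
Q = 'Q(n)' is denied; since P → Q, P must also fail.

Not (R(n)).


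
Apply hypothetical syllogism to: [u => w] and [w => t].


Hypothetical syllogism: from (P → Q) and (Q → R), infer (P → R).
Chain the two implications through the shared middle term 'w'.

u => t


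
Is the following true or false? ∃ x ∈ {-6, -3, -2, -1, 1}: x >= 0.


Evaluate the predicate on each element: -6:F, -3:F, -2:F, -1:F, 1:T.
Witness x = 1 satisfies the predicate.

T


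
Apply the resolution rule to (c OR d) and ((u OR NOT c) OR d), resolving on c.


The clauses contain complementary literals c and NOTc.
Resolution eliminates this pair and disjoins the remaining literals (merging duplicates).

(d OR u)


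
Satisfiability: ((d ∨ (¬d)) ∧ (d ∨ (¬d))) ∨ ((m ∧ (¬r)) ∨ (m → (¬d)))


Search for a satisfying assignment over {d, m, r}.
Try d=F, m=F, r=F: the formula evaluates to T.
A satisfying assignment exists.

Satisfiable.


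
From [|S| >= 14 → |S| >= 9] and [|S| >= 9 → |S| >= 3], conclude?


Hypothetical syllogism: from (P → Q) and (Q → R), infer (P → R).
Chain the two implications through the shared middle term '|S| >= 9'.

|S| >= 14 → |S| >= 3


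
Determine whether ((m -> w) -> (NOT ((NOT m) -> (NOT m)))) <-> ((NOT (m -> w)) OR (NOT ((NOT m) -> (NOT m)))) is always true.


Build the truth table over {m, w}:
m | w | φ
---------
F | F | T
T | F | T
F | T | T
T | T | T
Every row evaluates to true.

Yes, it is a tautology.


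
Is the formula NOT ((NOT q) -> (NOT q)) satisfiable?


Check all 2 assignments over {q}:
q | φ
-----
F | F
T | F
No assignment makes the formula true.

Unsatisfiable.


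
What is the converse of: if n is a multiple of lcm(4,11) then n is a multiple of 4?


The converse of (P → Q) is (Q → P). It is not in general equivalent to the original.
Here P = 'n is a multiple of lcm(4,11)' and Q = 'n is a multiple of 4'.

If n is a multiple of 4, then n is a multiple of lcm(4,11).


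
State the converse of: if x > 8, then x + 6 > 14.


The converse of (P → Q) is (Q → P). It is not in general equivalent to the original.
Here P = 'x > 8' and Q = 'x + 6 > 14'.

If x + 6 > 14, then x > 8.


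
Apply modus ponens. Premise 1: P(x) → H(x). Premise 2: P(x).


Modus ponens: from (P → Q) and P, infer Q.
P = 'P(x)' is asserted, and P → Q holds, so Q follows.

H(x).


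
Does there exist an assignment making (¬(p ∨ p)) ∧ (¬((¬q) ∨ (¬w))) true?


Search for a satisfying assignment over {p, q, w}.
Try p=F, q=T, w=T: the formula evaluates to T.
A satisfying assignment exists.

Satisfiable.


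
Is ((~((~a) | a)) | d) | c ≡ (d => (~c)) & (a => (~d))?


Compare truth tables:
a | c | d | φ | ψ
-----------------
False | False | False | False | True
True | False | False | False | True
False | True | False | True | True
True | True | False | True | True
False | False | True | True | True
True | False | True | True | False
False | True | True | True | False
True | True | True | True | False
They differ at row 1 (a=False, c=False, d=False): φ=False but ψ=True.

No, they are not logically equivalent.


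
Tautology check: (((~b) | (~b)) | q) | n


Build the truth table over {b, n, q}:
b | n | q | φ
-------------
False | False | False | True
True | False | False | False
False | True | False | True
True | True | False | True
False | False | True | True
True | False | True | True
False | True | True | True
True | True | True | True
Counterexample at row 2: with b=True, n=False, q=False, the formula is False.

No, it is not a tautology.


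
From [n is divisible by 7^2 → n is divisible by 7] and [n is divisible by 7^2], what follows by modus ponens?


Modus ponens: from (P → Q) and P, infer Q.
P = 'n is divisible by 7^2' is asserted, and P → Q holds, so Q follows.

n is divisible by 7.


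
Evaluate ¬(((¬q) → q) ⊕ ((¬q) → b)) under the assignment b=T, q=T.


Substitute b=T, q=T:
¬q = F
(¬q) → q = F → T = T
¬q = F
(¬q) → b = F → T = T
((¬q) → q) ⊕ ((¬q) → b) = T ⊕ T = F
¬(((¬q) → q) ⊕ ((¬q) → b)) = T

T


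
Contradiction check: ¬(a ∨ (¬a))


Truth table over {a}:
a | φ
-----
F | F
T | F
Every row is false.

Yes, it is a contradiction.


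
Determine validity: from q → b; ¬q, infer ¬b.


This is denying the antecedent (fallacy). There exist truth assignments where the premises are all true but the conclusion is false.

Invalid.


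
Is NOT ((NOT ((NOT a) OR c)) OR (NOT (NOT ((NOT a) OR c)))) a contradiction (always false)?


Truth table over {a, c}:
a | c | φ
---------
F | F | F
T | F | F
F | T | F
T | T | F
Every row is false.

Yes, it is a contradiction.


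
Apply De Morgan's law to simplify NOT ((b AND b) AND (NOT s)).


De Morgan: the negation of a conjunction is the disjunction of the negations.
Distribute NOT across AND, flipping it to OR, and negate each literal.

((NOT b) OR (NOT b)) OR s


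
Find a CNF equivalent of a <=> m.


Step 1: Rewrite a ↔ m as (a → m) ∧ (m → a).
Step 2: Rewrite each implication as a disjunction.

((~a) | m) & ((~m) | a)


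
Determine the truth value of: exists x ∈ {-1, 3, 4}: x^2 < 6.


Evaluate the predicate on each element: -1:True, 3:False, 4:False.
Witness x = -1 satisfies the predicate.

True


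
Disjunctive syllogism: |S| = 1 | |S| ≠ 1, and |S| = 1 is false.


Disjunctive syllogism: from (P ∨ Q) and ¬P, infer Q.
One disjunct, '|S| = 1', is ruled out; the other must hold.

|S| ≠ 1


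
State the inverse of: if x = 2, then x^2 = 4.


The inverse of (P → Q) is (¬P → ¬Q). It is equivalent to the converse, not to the original.
Here P = 'x = 2' and Q = 'x^2 = 4'.

If not (x = 2), then not (x^2 = 4).


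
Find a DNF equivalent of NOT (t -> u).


Step 1: Rewrite implication then negate: ¬(¬t ∨ u) = t ∧ ¬u.

t AND (NOT u)


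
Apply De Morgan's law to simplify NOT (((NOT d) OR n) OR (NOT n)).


De Morgan: the negation of a disjunction is the conjunction of the negations.
Distribute NOT across OR, flipping it to AND, and negate each literal.

(d AND (NOT n)) AND n


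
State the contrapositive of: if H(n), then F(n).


The contrapositive of (P → Q) is (¬Q → ¬P); it is logically equivalent to the original.
Here P = 'H(n)' and Q = 'F(n)'.

If not (F(n)), then not (H(n)).


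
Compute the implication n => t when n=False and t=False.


Implication is false only when antecedent is true and consequent is false.
Substitute: n=False, t=False.
False => False evaluates to True.

True


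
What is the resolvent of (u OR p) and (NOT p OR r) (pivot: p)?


The clauses contain complementary literals p and NOTp.
Resolution eliminates this pair and disjoins the remaining literals (merging duplicates).

(u OR r)


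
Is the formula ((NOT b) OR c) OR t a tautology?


Build the truth table over {b, c, t}:
b | c | t | φ
-------------
F | F | F | T
T | F | F | F
F | T | F | T
T | T | F | T
F | F | T | T
T | F | T | T
F | T | T | T
T | T | T | T
Counterexample at row 2: with b=T, c=F, t=F, the formula is F.

No, it is not a tautology.


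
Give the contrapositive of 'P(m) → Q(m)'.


The contrapositive of (P → Q) is (¬Q → ¬P); it is logically equivalent to the original.
Here P = 'P(m)' and Q = 'Q(m)'.

If not (Q(m)), then not (P(m)).


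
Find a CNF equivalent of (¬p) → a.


Step 1: Rewrite (¬p) → a as ¬(¬p) ∨ a.
Step 2: Eliminate any double negations (¬¬X = X).

p ∨ a


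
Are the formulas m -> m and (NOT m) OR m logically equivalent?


Compare truth tables:
m | φ | ψ
---------
F | T | T
T | T | T
The columns φ and ψ agree on every row.

Yes, they are logically equivalent.


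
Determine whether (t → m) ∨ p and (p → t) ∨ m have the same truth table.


Compare truth tables:
m | p | t | φ | ψ
-----------------
F | F | F | T | T
T | F | F | T | T
F | T | F | T | F
T | T | F | T | T
F | F | T | F | T
T | F | T | T | T
F | T | T | T | T
T | T | T | T | T
They differ at row 3 (m=F, p=T, t=F): φ=T but ψ=F.

No, they are not logically equivalent.


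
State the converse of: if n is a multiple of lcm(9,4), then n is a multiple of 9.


The converse of (P → Q) is (Q → P). It is not in general equivalent to the original.
Here P = 'n is a multiple of lcm(9,4)' and Q = 'n is a multiple of 9'.

If n is a multiple of 9, then n is a multiple of lcm(9,4).


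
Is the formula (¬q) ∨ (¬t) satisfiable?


Search for a satisfying assignment over {q, t}.
Try q=F, t=F: the formula evaluates to T.
A satisfying assignment exists.

Satisfiable.


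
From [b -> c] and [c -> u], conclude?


Hypothetical syllogism: from (P → Q) and (Q → R), infer (P → R).
Chain the two implications through the shared middle term 'c'.

b -> u


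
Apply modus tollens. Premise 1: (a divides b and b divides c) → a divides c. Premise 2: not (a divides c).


Modus tollens: from (P → Q) and ¬Q, infer ¬P.
Q = 'a divides c' is denied; since P → Q, P must also fail.

Not ((a divides b and b divides c)).


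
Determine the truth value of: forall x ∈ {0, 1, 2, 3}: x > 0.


Evaluate the predicate on each element: 0:False, 1:True, 2:True, 3:True.
Counterexample x = 0 fails the predicate.

False


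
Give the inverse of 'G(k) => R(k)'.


The inverse of (P → Q) is (¬P → ¬Q). It is equivalent to the converse, not to the original.
Here P = 'G(k)' and Q = 'R(k)'.

If not (G(k)), then not (R(k)).


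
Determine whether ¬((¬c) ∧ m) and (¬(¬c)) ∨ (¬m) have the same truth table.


Compare truth tables:
c | m | φ | ψ
-------------
F | F | T | T
T | F | T | T
F | T | F | F
T | T | T | T
The columns φ and ψ agree on every row.

Yes, they are logically equivalent.


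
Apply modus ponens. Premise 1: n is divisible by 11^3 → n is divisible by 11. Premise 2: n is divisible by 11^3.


Modus ponens: from (P → Q) and P, infer Q.
P = 'n is divisible by 11^3' is asserted, and P → Q holds, so Q follows.

n is divisible by 11.


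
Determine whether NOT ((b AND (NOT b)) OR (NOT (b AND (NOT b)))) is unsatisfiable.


Truth table over {b}:
b | φ
-----
F | F
T | F
Every row is false.

Yes, it is a contradiction.


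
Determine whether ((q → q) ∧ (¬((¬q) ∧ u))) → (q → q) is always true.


Build the truth table over {q, u}:
q | u | φ
---------
F | F | T
T | F | T
F | T | T
T | T | T
Every row evaluates to true.

Yes, it is a tautology.


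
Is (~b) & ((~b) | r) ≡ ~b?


Compare truth tables:
b | r | φ | ψ
-------------
False | False | True | True
True | False | False | False
False | True | True | True
True | True | False | False
The columns φ and ψ agree on every row.

Yes, they are logically equivalent.


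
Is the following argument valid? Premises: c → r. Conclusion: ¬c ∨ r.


This matches the form of material implication: the conclusion follows in every model of the premises.

Valid.


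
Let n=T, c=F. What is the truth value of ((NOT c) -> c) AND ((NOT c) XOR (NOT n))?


Substitute n=T, c=F:
NOT c = T
(NOT c) -> c = T -> F = F
NOT c = T
NOT n = F
(NOT c) XOR (NOT n) = T XOR F = T
((NOT c) -> c) AND ((NOT c) XOR (NOT n)) = F AND T = F

F


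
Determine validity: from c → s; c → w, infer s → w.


This is (no valid rule). There exist truth assignments where the premises are all true but the conclusion is false.

Invalid.


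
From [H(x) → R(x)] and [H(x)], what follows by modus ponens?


Modus ponens: from (P → Q) and P, infer Q.
P = 'H(x)' is asserted, and P → Q holds, so Q follows.

R(x).


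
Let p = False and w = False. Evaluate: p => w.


Implication is false only when antecedent is true and consequent is false.
Substitute: p=False, w=False.
False => False evaluates to True.

True


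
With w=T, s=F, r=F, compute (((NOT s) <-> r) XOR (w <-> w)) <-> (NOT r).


Substitute w=T, s=F, r=F:
NOT s = T
(NOT s) <-> r = T <-> F = F
w <-> w = T <-> T = T
((NOT s) <-> r) XOR (w <-> w) = F XOR T = T
NOT r = T
(((NOT s) <-> r) XOR (w <-> w)) <-> (NOT r) = T <-> T = T

T


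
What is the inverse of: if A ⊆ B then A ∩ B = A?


The inverse of (P → Q) is (¬P → ¬Q). It is equivalent to the converse, not to the original.
Here P = 'A ⊆ B' and Q = 'A ∩ B = A'.

If not (A ⊆ B), then not (A ∩ B = A).


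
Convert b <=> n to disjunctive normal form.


Step 1: b ↔ n is true exactly when both agree: (b ∧ n) ∨ (¬b ∧ ¬n).

(b & n) | ((~b) & (~n))


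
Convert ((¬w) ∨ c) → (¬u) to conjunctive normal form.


Step 1: Rewrite as ¬((¬w) ∨ c) ∨ (¬u) = (¬(¬w) ∧ ¬c) ∨ (¬u).
Step 2: Distribute ∨ over ∧.
Step 3: Eliminate any double negations (¬¬X = X).

(w ∨ (¬u)) ∧ ((¬c) ∨ (¬u))


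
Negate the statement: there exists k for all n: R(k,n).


Negation flips each quantifier (∀↔∃) and negates the inner predicate.
¬(there exists k for all n: φ) = for all k there exists n: ¬φ.

for all k there exists n: NOT(R(k,n))


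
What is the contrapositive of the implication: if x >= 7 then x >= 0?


The contrapositive of (P → Q) is (¬Q → ¬P); it is logically equivalent to the original.
Here P = 'x >= 7' and Q = 'x >= 0'.

If not (x >= 0), then not (x >= 7).


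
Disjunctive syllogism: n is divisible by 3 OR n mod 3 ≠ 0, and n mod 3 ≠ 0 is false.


Disjunctive syllogism: from (P ∨ Q) and ¬P, infer Q.
One disjunct, 'n mod 3 ≠ 0', is ruled out; the other must hold.

n is divisible by 3


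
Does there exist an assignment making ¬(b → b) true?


Check all 2 assignments over {b}:
b | φ
-----
F | F
T | F
No assignment makes the formula true.

Unsatisfiable.


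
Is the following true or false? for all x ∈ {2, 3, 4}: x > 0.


Evaluate the predicate on each element: 2:T, 3:T, 4:T.
Every element satisfies the predicate.

T


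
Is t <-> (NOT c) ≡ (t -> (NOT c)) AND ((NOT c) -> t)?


Compare truth tables:
c | t | φ | ψ
-------------
F | F | F | F
T | F | T | T
F | T | T | T
T | T | F | F
The columns φ and ψ agree on every row.

Yes, they are logically equivalent.


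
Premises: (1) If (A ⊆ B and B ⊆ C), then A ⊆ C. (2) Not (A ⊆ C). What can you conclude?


Modus tollens: from (P → Q) and ¬Q, infer ¬P.
Q = 'A ⊆ C' is denied; since P → Q, P must also fail.

Not ((A ⊆ B and B ⊆ C)).


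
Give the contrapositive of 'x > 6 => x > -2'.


The contrapositive of (P → Q) is (¬Q → ¬P); it is logically equivalent to the original.
Here P = 'x > 6' and Q = 'x > -2'.

If not (x > -2), then not (x > 6).


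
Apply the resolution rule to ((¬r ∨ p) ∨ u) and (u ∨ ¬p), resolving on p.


The clauses contain complementary literals p and ¬p.
Resolution eliminates this pair and disjoins the remaining literals (merging duplicates).

(¬r ∨ u)


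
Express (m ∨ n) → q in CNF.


Step 1: Rewrite as ¬(m ∨ n) ∨ q = (¬m ∧ ¬n) ∨ q.
Step 2: Distribute ∨ over ∧.

((¬m) ∨ q) ∧ ((¬n) ∨ q)


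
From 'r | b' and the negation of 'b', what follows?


Disjunctive syllogism: from (P ∨ Q) and ¬P, infer Q.
One disjunct, 'b', is ruled out; the other must hold.

r


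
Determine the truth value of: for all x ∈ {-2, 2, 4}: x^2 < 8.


Evaluate the predicate on each element: -2:T, 2:T, 4:F.
Counterexample x = 4 fails the predicate.

F


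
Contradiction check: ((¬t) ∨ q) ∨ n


Truth table over {n, q, t}:
n | q | t | φ
-------------
F | F | F | T
T | F | F | T
F | T | F | T
T | T | F | T
F | F | T | F
T | F | T | T
F | T | T | T
T | T | T | T
Satisfying assignment at row 1: n=F, q=F, t=F gives T.

No, it is not a contradiction.


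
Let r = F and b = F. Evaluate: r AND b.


Conjunction is true only when both operands are true.
Substitute: r=F, b=F.
F AND F evaluates to F.

F


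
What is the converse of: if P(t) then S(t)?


The converse of (P → Q) is (Q → P). It is not in general equivalent to the original.
Here P = 'P(t)' and Q = 'S(t)'.

If S(t), then P(t).


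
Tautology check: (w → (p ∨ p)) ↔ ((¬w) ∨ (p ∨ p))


Build the truth table over {p, w}:
p | w | φ
---------
F | F | T
T | F | T
F | T | T
T | T | T
Every row evaluates to true.

Yes, it is a tautology.


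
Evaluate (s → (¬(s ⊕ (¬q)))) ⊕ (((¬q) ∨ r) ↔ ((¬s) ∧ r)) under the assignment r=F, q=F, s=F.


Substitute r=F, q=F, s=F:
¬q = T
s ⊕ (¬q) = F ⊕ T = T
¬(s ⊕ (¬q)) = F
s → (¬(s ⊕ (¬q))) = F → F = T
¬q = T
(¬q) ∨ r = T ∨ F = T
¬s = T
(¬s) ∧ r = T ∧ F = F
((¬q) ∨ r) ↔ ((¬s) ∧ r) = T ↔ F = F
(s → (¬(s ⊕ (¬q)))) ⊕ (((¬q) ∨ r) ↔ ((¬s) ∧ r)) = T ⊕ F = T

T


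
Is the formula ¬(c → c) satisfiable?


Check all 2 assignments over {c}:
c | φ
-----
F | F
T | F
No assignment makes the formula true.

Unsatisfiable.


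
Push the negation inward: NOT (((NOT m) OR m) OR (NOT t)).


De Morgan: the negation of a disjunction is the conjunction of the negations.
Distribute NOT across OR, flipping it to AND, and negate each literal.

(m AND (NOT m)) AND t


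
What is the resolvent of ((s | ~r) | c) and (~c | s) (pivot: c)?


The clauses contain complementary literals c and ~c.
Resolution eliminates this pair and disjoins the remaining literals (merging duplicates).

(s | ~r)


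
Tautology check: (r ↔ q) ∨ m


Build the truth table over {m, q, r}:
m | q | r | φ
-------------
F | F | F | T
T | F | F | T
F | T | F | F
T | T | F | T
F | F | T | F
T | F | T | T
F | T | T | T
T | T | T | T
Counterexample at row 3: with m=F, q=T, r=F, the formula is F.

No, it is not a tautology.


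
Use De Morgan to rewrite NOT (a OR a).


De Morgan: the negation of a disjunction is the conjunction of the negations.
Distribute NOT across OR, flipping it to AND, and negate each literal.

(NOT a) AND (NOT a)


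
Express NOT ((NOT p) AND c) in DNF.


Step 1: Apply De Morgan: ¬((¬p) ∧ c) = ¬(¬p) ∨ ¬c.
Step 2: Eliminate any double negations (¬¬X = X).

p OR (NOT c)


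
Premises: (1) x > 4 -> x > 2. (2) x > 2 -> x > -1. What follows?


Hypothetical syllogism: from (P → Q) and (Q → R), infer (P → R).
Chain the two implications through the shared middle term 'x > 2'.

x > 4 -> x > -1


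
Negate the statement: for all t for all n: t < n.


Negation flips each quantifier (∀↔∃) and negates the inner predicate.
¬(for all t for all n: φ) = there exists t there exists n: ¬φ.

there exists t there exists n: NOT(t < n)


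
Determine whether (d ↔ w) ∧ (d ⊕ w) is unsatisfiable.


Truth table over {d, w}:
d | w | φ
---------
F | F | F
T | F | F
F | T | F
T | T | F
Every row is false.

Yes, it is a contradiction.


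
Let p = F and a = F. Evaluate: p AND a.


Conjunction is true only when both operands are true.
Substitute: p=F, a=F.
F AND F evaluates to F.

F


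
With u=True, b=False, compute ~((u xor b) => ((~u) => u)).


Substitute u=True, b=False:
u xor b = True xor False = True
~u = False
(~u) => u = False => True = True
(u xor b) => ((~u) => u) = True => True = True
~((u xor b) => ((~u) => u)) = False

False


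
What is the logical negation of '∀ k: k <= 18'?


¬(∀ x: φ) = ∃ x: ¬φ, and ¬(∃ x: φ) = ∀ x: ¬φ.
Apply to the universal statement.

∃ k: ¬(k <= 18)


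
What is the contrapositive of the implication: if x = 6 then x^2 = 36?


The contrapositive of (P → Q) is (¬Q → ¬P); it is logically equivalent to the original.
Here P = 'x = 6' and Q = 'x^2 = 36'.

If not (x^2 = 36), then not (x = 6).


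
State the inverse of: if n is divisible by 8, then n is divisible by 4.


The inverse of (P → Q) is (¬P → ¬Q). It is equivalent to the converse, not to the original.
Here P = 'n is divisible by 8' and Q = 'n is divisible by 4'.

If not (n is divisible by 8), then not (n is divisible by 4).


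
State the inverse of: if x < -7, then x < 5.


The inverse of (P → Q) is (¬P → ¬Q). It is equivalent to the converse, not to the original.
Here P = 'x < -7' and Q = 'x < 5'.

If not (x < -7), then not (x < 5).


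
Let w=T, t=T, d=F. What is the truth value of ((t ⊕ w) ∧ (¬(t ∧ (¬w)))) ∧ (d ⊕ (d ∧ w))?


Substitute w=T, t=T, d=F:
t ⊕ w = T ⊕ T = F
¬w = F
t ∧ (¬w) = T ∧ F = F
¬(t ∧ (¬w)) = T
(t ⊕ w) ∧ (¬(t ∧ (¬w))) = F ∧ T = F
d ∧ w = F ∧ T = F
d ⊕ (d ∧ w) = F ⊕ F = F
((t ⊕ w) ∧ (¬(t ∧ (¬w)))) ∧ (d ⊕ (d ∧ w)) = F ∧ F = F

F


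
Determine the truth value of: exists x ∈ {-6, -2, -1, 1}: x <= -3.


Evaluate the predicate on each element: -6:True, -2:False, -1:False, 1:False.
Witness x = -6 satisfies the predicate.

True


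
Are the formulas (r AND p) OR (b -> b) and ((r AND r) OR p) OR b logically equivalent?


Compare truth tables:
b | p | r | φ | ψ
-----------------
F | F | F | T | F
T | F | F | T | T
F | T | F | T | T
T | T | F | T | T
F | F | T | T | T
T | F | T | T | T
F | T | T | T | T
T | T | T | T | T
They differ at row 1 (b=F, p=F, r=F): φ=T but ψ=F.

No, they are not logically equivalent.


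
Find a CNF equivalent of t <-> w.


Step 1: Rewrite t ↔ w as (t → w) ∧ (w → t).
Step 2: Rewrite each implication as a disjunction.

((NOT t) OR w) AND ((NOT w) OR t)


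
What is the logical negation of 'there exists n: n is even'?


¬(for all x: φ) = there exists x: ¬φ, and ¬(there exists x: φ) = for all x: ¬φ.
Apply to the existential statement.

for all n: NOT(n is even)


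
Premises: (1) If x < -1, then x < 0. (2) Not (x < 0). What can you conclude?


Modus tollens: from (P → Q) and ¬Q, infer ¬P.
Q = 'x < 0' is denied; since P → Q, P must also fail.

Not (x < -1).


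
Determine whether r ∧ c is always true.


Build the truth table over {c, r}:
c | r | φ
---------
F | F | F
T | F | F
F | T | F
T | T | T
Counterexample at row 1: with c=F, r=F, the formula is F.

No, it is not a tautology.


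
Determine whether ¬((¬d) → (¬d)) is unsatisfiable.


Truth table over {d}:
d | φ
-----
F | F
T | F
Every row is false.

Yes, it is a contradiction.


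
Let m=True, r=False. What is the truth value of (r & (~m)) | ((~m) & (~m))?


Substitute m=True, r=False:
~m = False
r & (~m) = False & False = False
~m = False
~m = False
(~m) & (~m) = False & False = False
(r & (~m)) | ((~m) & (~m)) = False | False = False

False


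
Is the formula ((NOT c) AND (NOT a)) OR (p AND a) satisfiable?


Search for a satisfying assignment over {a, c, p}.
Try a=F, c=F, p=F: the formula evaluates to T.
A satisfying assignment exists.

Satisfiable.


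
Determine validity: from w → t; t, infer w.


This is affirming the consequent (fallacy). There exist truth assignments where the premises are all true but the conclusion is false.

Invalid.


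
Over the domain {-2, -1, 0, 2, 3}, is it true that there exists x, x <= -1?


Evaluate the predicate on each element: -2:T, -1:T, 0:F, 2:F, 3:F.
Witness x = -2 satisfies the predicate.

T


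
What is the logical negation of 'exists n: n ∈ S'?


¬(forall x: φ) = exists x: ¬φ, and ¬(exists x: φ) = forall x: ¬φ.
Apply to the existential statement.

forall n: ~(n ∈ S)


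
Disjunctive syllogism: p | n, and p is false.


Disjunctive syllogism: from (P ∨ Q) and ¬P, infer Q.
One disjunct, 'p', is ruled out; the other must hold.

n


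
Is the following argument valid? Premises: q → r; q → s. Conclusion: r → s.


This is (no valid rule). There exist truth assignments where the premises are all true but the conclusion is false.

Invalid.


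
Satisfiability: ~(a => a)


Check all 2 assignments over {a}:
a | φ
-----
False | False
True | False
No assignment makes the formula true.

Unsatisfiable.


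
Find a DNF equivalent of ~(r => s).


Step 1: Rewrite implication then negate: ¬(¬r ∨ s) = r ∧ ¬s.

r & (~s)


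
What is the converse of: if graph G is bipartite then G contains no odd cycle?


The converse of (P → Q) is (Q → P). It is not in general equivalent to the original.
Here P = 'graph G is bipartite' and Q = 'G contains no odd cycle'.

If G contains no odd cycle, then graph G is bipartite.


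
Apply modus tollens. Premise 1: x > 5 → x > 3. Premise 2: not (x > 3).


Modus tollens: from (P → Q) and ¬Q, infer ¬P.
Q = 'x > 3' is denied; since P → Q, P must also fail.

Not (x > 5).


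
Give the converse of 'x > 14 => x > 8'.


The converse of (P → Q) is (Q → P). It is not in general equivalent to the original.
Here P = 'x > 14' and Q = 'x > 8'.

If x > 8, then x > 14.


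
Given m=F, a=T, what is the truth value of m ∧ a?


Conjunction is true only when both operands are true.
Substitute: m=F, a=T.
F ∧ T evaluates to F.

F


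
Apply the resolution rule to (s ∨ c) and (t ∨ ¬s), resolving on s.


The clauses contain complementary literals s and ¬s.
Resolution eliminates this pair and disjoins the remaining literals (merging duplicates).

(c ∨ t)


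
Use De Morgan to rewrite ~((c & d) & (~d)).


De Morgan: the negation of a conjunction is the disjunction of the negations.
Distribute ~ across &, flipping it to |, and negate each literal.

((~c) | (~d)) | d


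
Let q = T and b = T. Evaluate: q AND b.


Conjunction is true only when both operands are true.
Substitute: q=T, b=T.
T AND T evaluates to T.

T


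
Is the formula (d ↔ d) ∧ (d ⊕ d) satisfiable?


Check all 2 assignments over {d}:
d | φ
-----
F | F
T | F
No assignment makes the formula true.

Unsatisfiable.


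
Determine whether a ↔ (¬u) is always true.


Build the truth table over {a, u}:
a | u | φ
---------
F | F | F
T | F | T
F | T | T
T | T | F
Counterexample at row 1: with a=F, u=F, the formula is F.

No, it is not a tautology.


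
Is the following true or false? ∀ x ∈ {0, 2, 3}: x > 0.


Evaluate the predicate on each element: 0:F, 2:T, 3:T.
Counterexample x = 0 fails the predicate.

F


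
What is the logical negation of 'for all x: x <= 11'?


¬(for all x: φ) = there exists x: ¬φ, and ¬(there exists x: φ) = for all x: ¬φ.
Apply to the universal statement.

there exists x: NOT(x <= 11)


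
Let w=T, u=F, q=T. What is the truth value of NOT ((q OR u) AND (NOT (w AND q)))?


Substitute w=T, u=F, q=T:
q OR u = T OR F = T
w AND q = T AND T = T
NOT (w AND q) = F
(q OR u) AND (NOT (w AND q)) = T AND F = F
NOT ((q OR u) AND (NOT (w AND q))) = T

T


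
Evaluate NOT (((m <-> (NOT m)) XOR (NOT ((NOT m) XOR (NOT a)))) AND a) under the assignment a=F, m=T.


Substitute a=F, m=T:
NOT m = F
m <-> (NOT m) = T <-> F = F
NOT m = F
NOT a = T
(NOT m) XOR (NOT a) = F XOR T = T
NOT ((NOT m) XOR (NOT a)) = F
(m <-> (NOT m)) XOR (NOT ((NOT m) XOR (NOT a))) = F XOR F = F
((m <-> (NOT m)) XOR (NOT ((NOT m) XOR (NOT a)))) AND a = F AND F = F
NOT (((m <-> (NOT m)) XOR (NOT ((NOT m) XOR (NOT a)))) AND a) = T

T


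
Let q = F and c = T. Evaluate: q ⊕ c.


Exclusive or is true when exactly one operand is true.
Substitute: q=F, c=T.
F ⊕ T evaluates to T.

T


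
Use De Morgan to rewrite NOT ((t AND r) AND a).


De Morgan: the negation of a conjunction is the disjunction of the negations.
Distribute NOT across AND, flipping it to OR, and negate each literal.

((NOT t) OR (NOT r)) OR (NOT a)


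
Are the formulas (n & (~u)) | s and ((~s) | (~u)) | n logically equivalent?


Compare truth tables:
n | s | u | φ | ψ
-----------------
False | False | False | False | True
True | False | False | True | True
False | True | False | True | True
True | True | False | True | True
False | False | True | False | True
True | False | True | False | True
False | True | True | True | False
True | True | True | True | True
They differ at row 1 (n=False, s=False, u=False): φ=False but ψ=True.

No, they are not logically equivalent.


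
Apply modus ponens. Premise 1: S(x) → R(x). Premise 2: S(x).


Modus ponens: from (P → Q) and P, infer Q.
P = 'S(x)' is asserted, and P → Q holds, so Q follows.

R(x).


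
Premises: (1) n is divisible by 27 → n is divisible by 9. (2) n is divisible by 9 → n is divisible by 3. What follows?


Hypothetical syllogism: from (P → Q) and (Q → R), infer (P → R).
Chain the two implications through the shared middle term 'n is divisible by 9'.

n is divisible by 27 → n is divisible by 3


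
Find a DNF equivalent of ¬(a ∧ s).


Step 1: Apply De Morgan: ¬(a ∧ s) = ¬a ∨ ¬s.

(¬a) ∨ (¬s)


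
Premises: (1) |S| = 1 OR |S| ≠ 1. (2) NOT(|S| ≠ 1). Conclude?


Disjunctive syllogism: from (P ∨ Q) and ¬P, infer Q.
One disjunct, '|S| ≠ 1', is ruled out; the other must hold.

|S| = 1


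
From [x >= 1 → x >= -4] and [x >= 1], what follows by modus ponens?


Modus ponens: from (P → Q) and P, infer Q.
P = 'x >= 1' is asserted, and P → Q holds, so Q follows.

x >= -4.


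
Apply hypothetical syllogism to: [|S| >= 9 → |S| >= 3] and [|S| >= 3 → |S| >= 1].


Hypothetical syllogism: from (P → Q) and (Q → R), infer (P → R).
Chain the two implications through the shared middle term '|S| >= 3'.

|S| >= 9 → |S| >= 1


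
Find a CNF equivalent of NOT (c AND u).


Step 1: Apply De Morgan: ¬(c ∧ u) = ¬c ∨ ¬u.

(NOT c) OR (NOT u)


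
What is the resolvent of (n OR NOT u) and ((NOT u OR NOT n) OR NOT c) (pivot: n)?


The clauses contain complementary literals n and NOTn.
Resolution eliminates this pair and disjoins the remaining literals (merging duplicates).

(NOT u OR NOT c)


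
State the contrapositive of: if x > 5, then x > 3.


The contrapositive of (P → Q) is (¬Q → ¬P); it is logically equivalent to the original.
Here P = 'x > 5' and Q = 'x > 3'.

If not (x > 3), then not (x > 5).


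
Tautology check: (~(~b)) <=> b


Build the truth table over {b}:
b | φ
-----
False | True
True | True
Every row evaluates to true.

Yes, it is a tautology.


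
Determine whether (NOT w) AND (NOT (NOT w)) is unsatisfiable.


Truth table over {w}:
w | φ
-----
F | F
T | F
Every row is false.

Yes, it is a contradiction.


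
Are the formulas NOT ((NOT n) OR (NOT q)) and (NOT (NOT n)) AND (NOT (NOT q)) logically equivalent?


Compare truth tables:
n | q | φ | ψ
-------------
F | F | F | F
T | F | F | F
F | T | F | F
T | T | T | T
The columns φ and ψ agree on every row.

Yes, they are logically equivalent.


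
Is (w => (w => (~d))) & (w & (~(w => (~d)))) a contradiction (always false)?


Truth table over {d, w}:
d | w | φ
---------
False | False | False
True | False | False
False | True | False
True | True | False
Every row is false.

Yes, it is a contradiction.


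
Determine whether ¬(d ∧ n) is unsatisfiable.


Truth table over {d, n}:
d | n | φ
---------
F | F | T
T | F | T
F | T | T
T | T | F
Satisfying assignment at row 1: d=F, n=F gives T.

No, it is not a contradiction.


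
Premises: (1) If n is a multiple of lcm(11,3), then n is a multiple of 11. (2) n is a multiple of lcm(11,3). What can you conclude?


Modus ponens: from (P → Q) and P, infer Q.
P = 'n is a multiple of lcm(11,3)' is asserted, and P → Q holds, so Q follows.

n is a multiple of 11.


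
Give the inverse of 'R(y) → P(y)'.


The inverse of (P → Q) is (¬P → ¬Q). It is equivalent to the converse, not to the original.
Here P = 'R(y)' and Q = 'P(y)'.

If not (R(y)), then not (P(y)).


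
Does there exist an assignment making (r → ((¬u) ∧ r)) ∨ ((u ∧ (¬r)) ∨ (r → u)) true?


Search for a satisfying assignment over {r, u}.
Try r=F, u=F: the formula evaluates to T.
A satisfying assignment exists.

Satisfiable.


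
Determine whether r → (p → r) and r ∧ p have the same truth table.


Compare truth tables:
p | r | φ | ψ
-------------
F | F | T | F
T | F | T | F
F | T | T | F
T | T | T | T
They differ at row 1 (p=F, r=F): φ=T but ψ=F.

No, they are not logically equivalent.


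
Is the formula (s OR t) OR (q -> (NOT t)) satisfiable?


Search for a satisfying assignment over {q, s, t}.
Try q=F, s=F, t=F: the formula evaluates to T.
A satisfying assignment exists.

Satisfiable.


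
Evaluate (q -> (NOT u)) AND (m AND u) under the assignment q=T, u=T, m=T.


Substitute q=T, u=T, m=T:
NOT u = F
q -> (NOT u) = T -> F = F
m AND u = T AND T = T
(q -> (NOT u)) AND (m AND u) = F AND T = F

F


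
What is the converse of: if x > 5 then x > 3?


The converse of (P → Q) is (Q → P). It is not in general equivalent to the original.
Here P = 'x > 5' and Q = 'x > 3'.

If x > 3, then x > 5.


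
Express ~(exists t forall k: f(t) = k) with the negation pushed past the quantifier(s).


Negation flips each quantifier (∀↔∃) and negates the inner predicate.
¬(exists t forall k: φ) = forall t exists k: ¬φ.

forall t exists k: ~(f(t) = k)


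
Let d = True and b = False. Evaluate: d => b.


Implication is false only when antecedent is true and consequent is false.
Substitute: d=True, b=False.
True => False evaluates to False.

False


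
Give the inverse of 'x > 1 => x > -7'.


The inverse of (P → Q) is (¬P → ¬Q). It is equivalent to the converse, not to the original.
Here P = 'x > 1' and Q = 'x > -7'.

If not (x > 1), then not (x > -7).


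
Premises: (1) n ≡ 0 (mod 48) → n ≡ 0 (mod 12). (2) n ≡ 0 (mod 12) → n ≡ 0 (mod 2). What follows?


Hypothetical syllogism: from (P → Q) and (Q → R), infer (P → R).
Chain the two implications through the shared middle term 'n ≡ 0 (mod 12)'.

n ≡ 0 (mod 48) → n ≡ 0 (mod 2)


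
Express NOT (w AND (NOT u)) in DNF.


Step 1: Apply De Morgan: ¬(w ∧ (¬u)) = ¬w ∨ ¬(¬u).
Step 2: Eliminate any double negations (¬¬X = X).

(NOT w) OR u


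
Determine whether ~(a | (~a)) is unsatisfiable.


Truth table over {a}:
a | φ
-----
False | False
True | False
Every row is false.

Yes, it is a contradiction.


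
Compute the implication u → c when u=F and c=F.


Implication is false only when antecedent is true and consequent is false.
Substitute: u=F, c=F.
F → F evaluates to T.

T


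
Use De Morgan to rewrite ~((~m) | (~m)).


De Morgan: the negation of a disjunction is the conjunction of the negations.
Distribute ~ across |, flipping it to &, and negate each literal.

m & m


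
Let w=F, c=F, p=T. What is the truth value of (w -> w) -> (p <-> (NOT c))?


Substitute w=F, c=F, p=T:
w -> w = F -> F = T
NOT c = T
p <-> (NOT c) = T <-> T = T
(w -> w) -> (p <-> (NOT c)) = T -> T = T

T


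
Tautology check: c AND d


Build the truth table over {c, d}:
c | d | φ
---------
F | F | F
T | F | F
F | T | F
T | T | T
Counterexample at row 1: with c=F, d=F, the formula is F.

No, it is not a tautology.


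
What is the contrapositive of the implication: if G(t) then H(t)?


The contrapositive of (P → Q) is (¬Q → ¬P); it is logically equivalent to the original.
Here P = 'G(t)' and Q = 'H(t)'.

If not (H(t)), then not (G(t)).


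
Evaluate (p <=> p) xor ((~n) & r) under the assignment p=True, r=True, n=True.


Substitute p=True, r=True, n=True:
p <=> p = True <=> True = True
~n = False
(~n) & r = False & True = False
(p <=> p) xor ((~n) & r) = True xor False = True

True


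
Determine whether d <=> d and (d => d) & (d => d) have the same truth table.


Compare truth tables:
d | φ | ψ
---------
False | True | True
True | True | True
The columns φ and ψ agree on every row.

Yes, they are logically equivalent.
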